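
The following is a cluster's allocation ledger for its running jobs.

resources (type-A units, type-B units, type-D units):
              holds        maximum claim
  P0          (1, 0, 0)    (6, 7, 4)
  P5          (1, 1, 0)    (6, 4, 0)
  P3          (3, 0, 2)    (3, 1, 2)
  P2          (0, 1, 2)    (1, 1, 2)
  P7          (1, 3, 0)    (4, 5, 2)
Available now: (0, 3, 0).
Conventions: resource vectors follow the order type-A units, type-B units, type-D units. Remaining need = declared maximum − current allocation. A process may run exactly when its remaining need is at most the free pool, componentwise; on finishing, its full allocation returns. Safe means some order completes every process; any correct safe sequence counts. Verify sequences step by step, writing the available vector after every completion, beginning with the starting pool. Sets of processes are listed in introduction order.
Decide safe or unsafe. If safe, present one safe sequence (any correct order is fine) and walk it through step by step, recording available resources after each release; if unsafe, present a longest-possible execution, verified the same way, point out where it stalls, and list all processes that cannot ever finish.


UNSAFE — no complete ordering exists.
Key observation: type-A units is the bottleneck — with P3, P7, P2 done the pool holds (4, 7, 4), short of every remaining need.
Going as far as possible: P3, P7, P2; after that, nothing fits. Step-by-step check:
  pool = (0, 3, 0)
  P3 needs (0, 1, 0) <= (0, 3, 0) -> finishes; pool += (3, 0, 2) = (3, 3, 2)
  P7 needs (3, 2, 2) <= (3, 3, 2) -> finishes; pool += (1, 3, 0) = (4, 6, 2)
  P2 needs (1, 0, 0) <= (4, 6, 2) -> finishes; pool += (0, 1, 2) = (4, 7, 4)
  blocked: P0 wants (5, 7, 4), pool (4, 7, 4) — not enough type-A units
  blocked: P5 wants (5, 3, 0), pool (4, 7, 4) — not enough type-A units
Never able to finish: P0 and P5.


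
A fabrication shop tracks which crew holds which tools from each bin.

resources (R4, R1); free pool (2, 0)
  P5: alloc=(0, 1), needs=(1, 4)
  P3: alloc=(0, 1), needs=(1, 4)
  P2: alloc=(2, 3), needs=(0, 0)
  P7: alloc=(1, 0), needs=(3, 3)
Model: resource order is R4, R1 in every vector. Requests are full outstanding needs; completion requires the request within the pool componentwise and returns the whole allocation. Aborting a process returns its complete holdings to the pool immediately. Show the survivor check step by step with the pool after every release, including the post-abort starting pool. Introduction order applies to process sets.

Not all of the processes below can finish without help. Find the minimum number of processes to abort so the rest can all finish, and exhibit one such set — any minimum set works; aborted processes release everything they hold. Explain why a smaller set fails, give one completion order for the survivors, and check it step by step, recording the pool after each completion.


Minimum abort set: P5.
Key observation: P3 was stuck for good until P5 gave back (0, 1); in the order shown it finishes at step 3.
Minimality: the empty abort set fails — the state is deadlocked as it stands.
One survivor order: P2, P7, P3. Check, step by step (post-abort pool first):
  pool = (2, 1)
  P2 needs (0, 0) <= (2, 1) -> finishes; pool += (2, 3) = (4, 4)
  P7 needs (3, 3) <= (4, 4) -> finishes; pool += (1, 0) = (5, 4)
  P3 needs (1, 4) <= (5, 4) -> finishes; pool += (0, 1) = (5, 5)


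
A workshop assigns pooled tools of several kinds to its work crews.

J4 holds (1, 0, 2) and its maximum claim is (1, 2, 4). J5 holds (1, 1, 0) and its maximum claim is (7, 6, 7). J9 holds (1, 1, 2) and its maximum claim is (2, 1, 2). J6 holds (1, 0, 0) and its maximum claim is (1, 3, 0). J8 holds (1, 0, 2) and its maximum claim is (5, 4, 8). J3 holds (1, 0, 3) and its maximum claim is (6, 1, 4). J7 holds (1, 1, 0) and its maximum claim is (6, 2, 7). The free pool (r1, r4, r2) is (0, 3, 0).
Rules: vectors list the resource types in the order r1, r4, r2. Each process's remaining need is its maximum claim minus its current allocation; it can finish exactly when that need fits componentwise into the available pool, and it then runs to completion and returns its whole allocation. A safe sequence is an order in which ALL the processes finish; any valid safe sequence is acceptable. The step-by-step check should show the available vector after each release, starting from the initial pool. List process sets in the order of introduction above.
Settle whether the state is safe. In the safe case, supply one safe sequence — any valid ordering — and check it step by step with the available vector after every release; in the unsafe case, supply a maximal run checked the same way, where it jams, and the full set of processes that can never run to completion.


UNSAFE — no complete ordering exists.
Key observation: the pool after J6, J9, J4 is (3, 4, 4); every surviving request exceeds it in r1, so progress ends there.
A maximal execution: J6, J9, J4 — then nothing else fits. Step-by-step check:
  pool = (0, 3, 0)
  J6 needs (0, 3, 0) <= (0, 3, 0) -> finishes; pool += (1, 0, 0) = (1, 3, 0)
  J9 needs (1, 0, 0) <= (1, 3, 0) -> finishes; pool += (1, 1, 2) = (2, 4, 2)
  J4 needs (0, 2, 2) <= (2, 4, 2) -> finishes; pool += (1, 0, 2) = (3, 4, 4)
  J5 cannot run: need (6, 5, 7) vs free (3, 4, 4) (insufficient r1, r4 and r2)
  J8 cannot run: need (4, 4, 6) vs free (3, 4, 4) (insufficient r1 and r2)
  J3 cannot run: need (5, 1, 1) vs free (3, 4, 4) (insufficient r1)
  J7 cannot run: need (5, 1, 7) vs free (3, 4, 4) (insufficient r1 and r2)
Processes that can never finish: J5, J8, J3 and J7.


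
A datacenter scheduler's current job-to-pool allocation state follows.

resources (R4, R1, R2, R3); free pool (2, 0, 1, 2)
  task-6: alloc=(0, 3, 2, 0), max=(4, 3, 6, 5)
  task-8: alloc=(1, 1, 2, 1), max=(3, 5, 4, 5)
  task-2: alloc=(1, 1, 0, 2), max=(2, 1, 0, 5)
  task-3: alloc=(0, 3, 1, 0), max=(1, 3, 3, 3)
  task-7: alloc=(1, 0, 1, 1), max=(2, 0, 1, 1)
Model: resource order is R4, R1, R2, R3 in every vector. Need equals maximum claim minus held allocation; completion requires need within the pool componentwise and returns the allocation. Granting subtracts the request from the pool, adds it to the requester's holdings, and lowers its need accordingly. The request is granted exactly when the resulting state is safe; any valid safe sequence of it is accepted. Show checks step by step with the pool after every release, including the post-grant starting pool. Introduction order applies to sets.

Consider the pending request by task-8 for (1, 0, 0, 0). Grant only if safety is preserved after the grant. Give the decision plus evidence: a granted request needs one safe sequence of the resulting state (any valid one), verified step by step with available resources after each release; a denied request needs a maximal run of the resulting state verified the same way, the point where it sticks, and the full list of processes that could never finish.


GRANT: granting preserves safety; a valid post-grant sequence is task-7, task-3, task-2, task-8, task-6.
Key observation: the transfer keeps a workable pool ((1, 0, 1, 2)); task-7 starts the safe sequence.
Verifying the post-grant state step by step:
  pool = (1, 0, 1, 2)
  task-7 needs (1, 0, 0, 0) <= (1, 0, 1, 2) -> finishes; pool += (1, 0, 1, 1) = (2, 0, 2, 3)
  task-3 needs (1, 0, 2, 3) <= (2, 0, 2, 3) -> finishes; pool += (0, 3, 1, 0) = (2, 3, 3, 3)
  task-2 needs (1, 0, 0, 3) <= (2, 3, 3, 3) -> finishes; pool += (1, 1, 0, 2) = (3, 4, 3, 5)
  task-8 needs (1, 4, 2, 4) <= (3, 4, 3, 5) -> finishes; pool += (2, 1, 2, 1) = (5, 5, 5, 6)
  task-6 needs (4, 0, 4, 5) <= (5, 5, 5, 6) -> finishes; pool += (0, 3, 2, 0) = (5, 8, 7, 6)


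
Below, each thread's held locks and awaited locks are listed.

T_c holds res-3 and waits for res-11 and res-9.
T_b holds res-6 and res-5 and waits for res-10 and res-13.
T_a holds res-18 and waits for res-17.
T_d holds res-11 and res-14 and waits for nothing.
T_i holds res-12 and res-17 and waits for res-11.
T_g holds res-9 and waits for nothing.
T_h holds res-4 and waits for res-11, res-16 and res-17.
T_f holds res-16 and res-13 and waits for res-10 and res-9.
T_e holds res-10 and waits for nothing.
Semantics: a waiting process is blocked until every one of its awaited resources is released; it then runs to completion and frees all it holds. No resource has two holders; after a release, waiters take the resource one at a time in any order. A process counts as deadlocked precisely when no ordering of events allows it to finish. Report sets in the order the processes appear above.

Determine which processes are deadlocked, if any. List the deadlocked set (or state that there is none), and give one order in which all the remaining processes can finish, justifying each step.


Nothing here is deadlocked.
Key observation: no waiting chain loops back on itself — every chain ends at a process that waits on nothing, so everyone eventually runs.
The rest can finish in the order T_d, T_g, T_e, T_f, T_i, T_b, T_h, T_c, T_a.
Walking it through:
  T_d: no waits; runs immediately, freeing res-11 and res-14
  T_g: no waits; runs immediately, freeing res-9
  T_e: no waits; runs immediately, freeing res-10
  T_f waits on res-10 and res-9 — all released -> runs and releases res-16 and res-13
  T_i waits on res-11 — all released -> runs and releases res-12 and res-17
  T_b waits on res-10 and res-13 — all released -> runs and releases res-6 and res-5
  T_h waits on res-11, res-16 and res-17 — all released -> runs and releases res-4
  T_c waits on res-11 and res-9 — all released -> runs and releases res-3
  T_a waits on res-17 — all released -> runs and releases res-18


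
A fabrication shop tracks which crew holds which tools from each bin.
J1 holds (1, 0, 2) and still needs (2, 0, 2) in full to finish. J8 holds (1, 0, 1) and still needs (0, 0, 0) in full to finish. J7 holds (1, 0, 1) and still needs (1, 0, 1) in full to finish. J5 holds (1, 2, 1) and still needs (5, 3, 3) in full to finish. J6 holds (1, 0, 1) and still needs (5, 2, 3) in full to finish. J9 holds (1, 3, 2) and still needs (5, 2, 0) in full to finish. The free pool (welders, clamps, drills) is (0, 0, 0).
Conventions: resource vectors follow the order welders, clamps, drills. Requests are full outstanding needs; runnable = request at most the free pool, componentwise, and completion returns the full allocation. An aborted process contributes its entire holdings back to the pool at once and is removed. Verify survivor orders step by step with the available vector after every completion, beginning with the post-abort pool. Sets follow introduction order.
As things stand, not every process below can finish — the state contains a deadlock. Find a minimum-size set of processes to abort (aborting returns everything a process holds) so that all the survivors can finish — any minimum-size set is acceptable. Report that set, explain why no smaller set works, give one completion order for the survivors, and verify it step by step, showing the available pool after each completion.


Minimum abort set: J6 and J9.
Key observation: J5 could never have finished before the abort; with (2, 3, 3) returned by J6 and J9, it fits at step 4.
Minimality, checking each single-abort alternative: J1 alone leaves J5 blocked (short on welders and clamps); J8 alone leaves J5 blocked (short on welders and clamps); J7 alone leaves J5 blocked (short on welders and clamps); J5 alone leaves J6 blocked (short on welders); J6 alone leaves J5 blocked (short on welders and clamps); J9 alone leaves J5 blocked (short on welders).
Survivors finish in the order: J7, J8, J1, J5. Verifying each step (pool after the aborts first):
  pool = (2, 3, 3)
  J7 needs (1, 0, 1) <= (2, 3, 3) -> finishes; pool += (1, 0, 1) = (3, 3, 4)
  J8 needs (0, 0, 0) <= (3, 3, 4) -> finishes; pool += (1, 0, 1) = (4, 3, 5)
  J1 needs (2, 0, 2) <= (4, 3, 5) -> finishes; pool += (1, 0, 2) = (5, 3, 7)
  J5 needs (5, 3, 3) <= (5, 3, 7) -> finishes; pool += (1, 2, 1) = (6, 5, 8)


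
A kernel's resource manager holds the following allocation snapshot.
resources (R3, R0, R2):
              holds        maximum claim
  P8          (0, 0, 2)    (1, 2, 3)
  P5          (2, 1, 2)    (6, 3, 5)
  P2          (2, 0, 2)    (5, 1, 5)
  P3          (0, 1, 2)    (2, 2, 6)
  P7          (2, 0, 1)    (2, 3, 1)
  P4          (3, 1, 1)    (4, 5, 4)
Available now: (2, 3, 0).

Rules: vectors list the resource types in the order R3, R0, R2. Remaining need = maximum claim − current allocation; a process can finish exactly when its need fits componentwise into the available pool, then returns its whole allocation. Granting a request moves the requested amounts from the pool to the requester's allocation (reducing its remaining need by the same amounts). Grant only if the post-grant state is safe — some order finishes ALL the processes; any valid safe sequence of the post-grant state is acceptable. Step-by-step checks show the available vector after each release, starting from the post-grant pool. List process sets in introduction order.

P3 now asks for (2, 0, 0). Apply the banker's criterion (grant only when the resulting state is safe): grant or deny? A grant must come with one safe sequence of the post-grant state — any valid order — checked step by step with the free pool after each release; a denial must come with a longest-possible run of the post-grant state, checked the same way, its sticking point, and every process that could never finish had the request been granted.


DENY. Granting would leave the state unsafe.
Key observation: after P7, P8 the pool peaks at (2, 3, 3), and each blocked process is short somewhere: P5 on R3; P2 on R3; P3 on R2; P4 on R0.
Pretend the grant happened; the run P7, P8 goes as far as possible. Verifying each step:
  pool = (0, 3, 0)
  P7: need (0, 3, 0) fits (0, 3, 0); releases (2, 0, 1), pool now (2, 3, 1)
  P8: need (1, 2, 1) fits (2, 3, 1); releases (0, 0, 2), pool now (2, 3, 3)
  P5 cannot run: need (4, 2, 3) vs free (2, 3, 3) (insufficient R3)
  P2 cannot run: need (3, 1, 3) vs free (2, 3, 3) (insufficient R3)
  P3 cannot run: need (0, 1, 4) vs free (2, 3, 3) (insufficient R2)
  P4 cannot run: need (1, 4, 3) vs free (2, 3, 3) (insufficient R0)
Had the request been granted, P5, P2, P3 and P4 could never finish.


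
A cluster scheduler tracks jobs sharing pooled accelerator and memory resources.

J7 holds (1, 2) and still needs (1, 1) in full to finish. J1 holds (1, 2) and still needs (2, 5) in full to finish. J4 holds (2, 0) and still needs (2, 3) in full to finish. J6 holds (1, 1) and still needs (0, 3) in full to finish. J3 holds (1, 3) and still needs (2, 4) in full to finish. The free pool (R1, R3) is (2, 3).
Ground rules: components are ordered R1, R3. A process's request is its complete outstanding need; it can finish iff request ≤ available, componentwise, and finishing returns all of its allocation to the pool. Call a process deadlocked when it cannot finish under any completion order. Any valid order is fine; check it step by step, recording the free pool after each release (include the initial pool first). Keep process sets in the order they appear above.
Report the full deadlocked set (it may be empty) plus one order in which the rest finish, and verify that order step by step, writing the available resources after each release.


No process is deadlocked.
Key observation: J6 fits the free pool immediately, and its release cascades until everyone finishes.
The rest can finish in the order J6, J3, J4, J1, J7. Verifying each step:
  pool = (2, 3)
  run J6 (needs (0, 3), free (2, 3)); after release of (1, 1) the pool is (3, 4)
  run J3 (needs (2, 4), free (3, 4)); after release of (1, 3) the pool is (4, 7)
  run J4 (needs (2, 3), free (4, 7)); after release of (2, 0) the pool is (6, 7)
  run J1 (needs (2, 5), free (6, 7)); after release of (1, 2) the pool is (7, 9)
  run J7 (needs (1, 1), free (7, 9)); after release of (1, 2) the pool is (8, 11)


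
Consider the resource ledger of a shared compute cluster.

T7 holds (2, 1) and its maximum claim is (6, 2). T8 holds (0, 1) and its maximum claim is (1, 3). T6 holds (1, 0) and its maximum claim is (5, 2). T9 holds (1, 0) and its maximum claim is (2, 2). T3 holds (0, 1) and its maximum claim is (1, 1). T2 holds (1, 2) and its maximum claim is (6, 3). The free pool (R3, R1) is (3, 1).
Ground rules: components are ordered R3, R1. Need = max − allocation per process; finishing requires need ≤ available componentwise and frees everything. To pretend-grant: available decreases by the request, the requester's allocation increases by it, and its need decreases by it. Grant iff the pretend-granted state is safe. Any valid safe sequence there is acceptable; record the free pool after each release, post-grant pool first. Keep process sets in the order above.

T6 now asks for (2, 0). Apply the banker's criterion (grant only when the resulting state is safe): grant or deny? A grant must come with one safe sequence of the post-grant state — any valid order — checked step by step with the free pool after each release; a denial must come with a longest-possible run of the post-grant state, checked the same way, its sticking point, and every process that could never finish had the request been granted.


GRANT — the state after the grant stays safe, e.g. via T3, T9, T6, T2, T8, T7.
Key observation: granting shrinks the pool to (1, 1), yet T3 still fits and the chain goes through.
Step-by-step check of the post-grant state:
  pool = (1, 1)
  T3 needs (1, 0) <= (1, 1) -> finishes; pool += (0, 1) = (1, 2)
  T9 needs (1, 2) <= (1, 2) -> finishes; pool += (1, 0) = (2, 2)
  T6 needs (2, 2) <= (2, 2) -> finishes; pool += (3, 0) = (5, 2)
  T2 needs (5, 1) <= (5, 2) -> finishes; pool += (1, 2) = (6, 4)
  T8 needs (1, 2) <= (6, 4) -> finishes; pool += (0, 1) = (6, 5)
  T7 needs (4, 1) <= (6, 5) -> finishes; pool += (2, 1) = (8, 6)


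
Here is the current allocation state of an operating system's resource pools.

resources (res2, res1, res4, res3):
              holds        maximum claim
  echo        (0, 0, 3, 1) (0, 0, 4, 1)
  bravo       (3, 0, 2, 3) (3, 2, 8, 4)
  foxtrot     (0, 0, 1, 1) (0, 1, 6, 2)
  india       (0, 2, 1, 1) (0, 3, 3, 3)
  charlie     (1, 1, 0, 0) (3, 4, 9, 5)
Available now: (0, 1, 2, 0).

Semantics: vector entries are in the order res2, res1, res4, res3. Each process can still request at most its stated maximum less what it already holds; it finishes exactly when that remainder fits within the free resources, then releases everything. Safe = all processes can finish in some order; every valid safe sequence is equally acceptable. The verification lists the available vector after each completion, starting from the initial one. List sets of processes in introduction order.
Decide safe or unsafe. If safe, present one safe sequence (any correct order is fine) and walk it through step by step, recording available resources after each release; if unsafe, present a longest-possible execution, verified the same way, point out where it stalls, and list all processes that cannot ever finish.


SAFE, for example via the order echo, foxtrot, india, bravo, charlie.
Key observation: the order's first zero-slack moment is foxtrot ((0, 1, 5, 1) needed, (0, 1, 5, 1) free — a requested resource with nothing to spare).
Step-by-step check:
  pool = (0, 1, 2, 0)
  echo: need (0, 0, 1, 0) fits (0, 1, 2, 0); releases (0, 0, 3, 1), pool now (0, 1, 5, 1)
  foxtrot: need (0, 1, 5, 1) fits (0, 1, 5, 1); releases (0, 0, 1, 1), pool now (0, 1, 6, 2)
  india: need (0, 1, 2, 2) fits (0, 1, 6, 2); releases (0, 2, 1, 1), pool now (0, 3, 7, 3)
  bravo: need (0, 2, 6, 1) fits (0, 3, 7, 3); releases (3, 0, 2, 3), pool now (3, 3, 9, 6)
  charlie: need (2, 3, 9, 5) fits (3, 3, 9, 6); releases (1, 1, 0, 0), pool now (4, 4, 9, 6)


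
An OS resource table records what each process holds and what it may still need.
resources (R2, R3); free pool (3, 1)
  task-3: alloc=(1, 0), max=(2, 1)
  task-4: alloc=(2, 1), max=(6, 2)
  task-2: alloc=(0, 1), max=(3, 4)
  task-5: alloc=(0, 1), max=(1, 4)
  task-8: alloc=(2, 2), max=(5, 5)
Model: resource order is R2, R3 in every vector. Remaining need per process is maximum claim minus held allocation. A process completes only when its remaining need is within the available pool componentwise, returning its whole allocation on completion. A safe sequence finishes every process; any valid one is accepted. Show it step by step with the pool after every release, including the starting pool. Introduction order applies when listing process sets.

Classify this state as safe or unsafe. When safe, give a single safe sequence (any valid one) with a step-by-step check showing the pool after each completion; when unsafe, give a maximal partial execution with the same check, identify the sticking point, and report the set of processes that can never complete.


UNSAFE.
Key observation: the pool after task-3, task-4 is (6, 2); every surviving request exceeds it in R3, so progress ends there.
A maximal execution: task-3, task-4 — then nothing else fits. Verifying each step:
  pool = (3, 1)
  task-3 needs (1, 1) <= (3, 1) -> finishes; pool += (1, 0) = (4, 1)
  task-4 needs (4, 1) <= (4, 1) -> finishes; pool += (2, 1) = (6, 2)
  task-2 still needs (3, 3) but only (6, 2) is free — short on R3
  task-5 still needs (1, 3) but only (6, 2) is free — short on R3
  task-8 still needs (3, 3) but only (6, 2) is free — short on R3
Never able to finish: task-2, task-5 and task-8.


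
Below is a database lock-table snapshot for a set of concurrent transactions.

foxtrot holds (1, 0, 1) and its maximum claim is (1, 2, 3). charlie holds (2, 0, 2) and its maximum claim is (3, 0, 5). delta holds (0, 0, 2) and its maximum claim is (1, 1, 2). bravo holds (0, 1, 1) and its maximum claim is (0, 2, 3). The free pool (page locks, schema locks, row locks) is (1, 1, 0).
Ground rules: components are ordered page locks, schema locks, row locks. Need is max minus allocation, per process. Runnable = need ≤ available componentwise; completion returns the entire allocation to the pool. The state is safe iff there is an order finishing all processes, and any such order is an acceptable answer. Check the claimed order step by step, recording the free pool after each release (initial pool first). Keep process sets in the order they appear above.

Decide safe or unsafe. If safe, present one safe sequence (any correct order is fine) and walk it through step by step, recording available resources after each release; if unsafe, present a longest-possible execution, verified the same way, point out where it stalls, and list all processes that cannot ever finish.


SAFE, for example via the order delta, bravo, foxtrot, charlie.
Key observation: delta marks the first exact bind of the order: its need (1, 1, 0) fits the free (1, 1, 0) with zero slack on a requested resource.
Verifying each step:
  pool = (1, 1, 0)
  delta needs (1, 1, 0) <= (1, 1, 0) -> finishes; pool += (0, 0, 2) = (1, 1, 2)
  bravo needs (0, 1, 2) <= (1, 1, 2) -> finishes; pool += (0, 1, 1) = (1, 2, 3)
  foxtrot needs (0, 2, 2) <= (1, 2, 3) -> finishes; pool += (1, 0, 1) = (2, 2, 4)
  charlie needs (1, 0, 3) <= (2, 2, 4) -> finishes; pool += (2, 0, 2) = (4, 2, 6)


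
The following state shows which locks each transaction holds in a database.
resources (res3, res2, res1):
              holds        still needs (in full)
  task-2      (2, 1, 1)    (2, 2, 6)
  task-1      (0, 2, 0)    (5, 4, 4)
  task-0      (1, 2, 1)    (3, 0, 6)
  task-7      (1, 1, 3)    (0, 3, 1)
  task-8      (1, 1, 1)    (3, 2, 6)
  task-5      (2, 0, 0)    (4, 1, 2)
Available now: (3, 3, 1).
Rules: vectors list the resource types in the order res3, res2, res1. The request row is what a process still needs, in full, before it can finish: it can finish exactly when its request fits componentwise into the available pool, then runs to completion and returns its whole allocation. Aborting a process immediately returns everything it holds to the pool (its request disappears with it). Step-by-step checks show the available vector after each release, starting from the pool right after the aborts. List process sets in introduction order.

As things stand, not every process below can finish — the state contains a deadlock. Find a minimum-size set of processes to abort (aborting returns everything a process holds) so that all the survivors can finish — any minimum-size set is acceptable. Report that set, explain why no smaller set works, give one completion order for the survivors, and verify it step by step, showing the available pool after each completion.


The answer: abort task-0 and task-8.
Key observation: no ordering could ever have run task-2 before the abort of task-0 and task-8; with (2, 3, 2) back in the pool it fits at step 3.
Why nothing smaller works — every single abort fails: task-2 alone leaves task-0 blocked (short on res1); task-1 alone leaves task-2 blocked (short on res1); task-0 alone leaves task-2 blocked (short on res1); task-7 alone leaves task-2 blocked (short on res1); task-8 alone leaves task-2 blocked (short on res1); task-5 alone leaves task-2 blocked (short on res1).
The survivors complete as task-5, task-7, task-2, task-1. Verifying each step (starting from the post-abort pool):
  pool = (5, 6, 3)
  run task-5 (needs (4, 1, 2), free (5, 6, 3)); after release of (2, 0, 0) the pool is (7, 6, 3)
  run task-7 (needs (0, 3, 1), free (7, 6, 3)); after release of (1, 1, 3) the pool is (8, 7, 6)
  run task-2 (needs (2, 2, 6), free (8, 7, 6)); after release of (2, 1, 1) the pool is (10, 8, 7)
  run task-1 (needs (5, 4, 4), free (10, 8, 7)); after release of (0, 2, 0) the pool is (10, 10, 7)


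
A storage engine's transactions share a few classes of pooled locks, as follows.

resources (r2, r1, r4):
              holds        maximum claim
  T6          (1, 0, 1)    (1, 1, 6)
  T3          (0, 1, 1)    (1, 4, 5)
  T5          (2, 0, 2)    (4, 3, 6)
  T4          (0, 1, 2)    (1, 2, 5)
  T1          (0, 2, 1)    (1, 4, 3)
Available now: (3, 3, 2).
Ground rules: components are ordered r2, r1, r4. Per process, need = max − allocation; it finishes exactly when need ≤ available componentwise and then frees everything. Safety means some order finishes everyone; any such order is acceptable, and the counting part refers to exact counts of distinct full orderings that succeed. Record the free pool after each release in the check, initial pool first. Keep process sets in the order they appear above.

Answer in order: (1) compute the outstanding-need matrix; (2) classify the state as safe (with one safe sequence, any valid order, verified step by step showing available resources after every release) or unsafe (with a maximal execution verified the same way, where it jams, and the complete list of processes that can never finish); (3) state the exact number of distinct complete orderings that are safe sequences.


(1) Remaining need (order r2, r1, r4):
  T6: (0, 1, 5)
  T3: (1, 3, 4)
  T5: (2, 3, 4)
  T4: (1, 1, 3)
  T1: (1, 2, 2)
(2) SAFE, for example via the order T1, T4, T5, T6, T3.
Key observation: the first exact fit in this order is T1 — it needs (1, 2, 2) with (3, 3, 2) free, meeting a requested resource to the last unit.
Check, step by step:
  pool = (3, 3, 2)
  T1: need (1, 2, 2) fits (3, 3, 2); releases (0, 2, 1), pool now (3, 5, 3)
  T4: need (1, 1, 3) fits (3, 5, 3); releases (0, 1, 2), pool now (3, 6, 5)
  T5: need (2, 3, 4) fits (3, 6, 5); releases (2, 0, 2), pool now (5, 6, 7)
  T6: need (0, 1, 5) fits (5, 6, 7); releases (1, 0, 1), pool now (6, 6, 8)
  T3: need (1, 3, 4) fits (6, 6, 8); releases (0, 1, 1), pool now (6, 7, 9)
(3) Exactly 6 of the possible complete orderings are safe sequences.


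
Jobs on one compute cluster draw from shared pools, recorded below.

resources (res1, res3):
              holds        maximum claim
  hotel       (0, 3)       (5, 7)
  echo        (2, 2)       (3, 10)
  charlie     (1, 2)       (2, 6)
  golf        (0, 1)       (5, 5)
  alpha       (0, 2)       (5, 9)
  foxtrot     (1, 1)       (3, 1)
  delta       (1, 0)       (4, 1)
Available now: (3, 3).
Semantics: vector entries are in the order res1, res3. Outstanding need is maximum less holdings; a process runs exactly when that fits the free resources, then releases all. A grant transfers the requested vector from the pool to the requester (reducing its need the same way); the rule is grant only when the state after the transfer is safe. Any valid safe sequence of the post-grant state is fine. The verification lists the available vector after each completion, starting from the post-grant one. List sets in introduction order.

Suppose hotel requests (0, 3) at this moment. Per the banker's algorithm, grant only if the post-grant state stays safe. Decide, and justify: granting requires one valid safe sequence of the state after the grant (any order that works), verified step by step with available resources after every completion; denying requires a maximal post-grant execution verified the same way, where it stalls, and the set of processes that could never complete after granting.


GRANT: granting preserves safety; a valid post-grant sequence is foxtrot, delta, hotel, charlie, echo, alpha, golf.
Key observation: with (3, 0) left after the transfer, foxtrot can run at once — the state stays safe.
Check on the post-grant state, step by step:
  pool = (3, 0)
  foxtrot needs (2, 0) <= (3, 0) -> finishes; pool += (1, 1) = (4, 1)
  delta needs (3, 1) <= (4, 1) -> finishes; pool += (1, 0) = (5, 1)
  hotel needs (5, 1) <= (5, 1) -> finishes; pool += (0, 6) = (5, 7)
  charlie needs (1, 4) <= (5, 7) -> finishes; pool += (1, 2) = (6, 9)
  echo needs (1, 8) <= (6, 9) -> finishes; pool += (2, 2) = (8, 11)
  alpha needs (5, 7) <= (8, 11) -> finishes; pool += (0, 2) = (8, 13)
  golf needs (5, 4) <= (8, 13) -> finishes; pool += (0, 1) = (8, 14)


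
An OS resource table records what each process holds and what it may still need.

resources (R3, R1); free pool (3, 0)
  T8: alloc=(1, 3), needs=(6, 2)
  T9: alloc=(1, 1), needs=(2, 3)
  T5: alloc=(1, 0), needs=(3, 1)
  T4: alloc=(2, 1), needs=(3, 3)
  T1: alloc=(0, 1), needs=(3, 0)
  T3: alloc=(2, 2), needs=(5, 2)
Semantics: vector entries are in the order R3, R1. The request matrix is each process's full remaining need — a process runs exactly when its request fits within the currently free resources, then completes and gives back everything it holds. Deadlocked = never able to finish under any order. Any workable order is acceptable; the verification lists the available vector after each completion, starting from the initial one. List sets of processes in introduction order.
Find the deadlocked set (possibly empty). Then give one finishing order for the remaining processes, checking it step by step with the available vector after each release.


The deadlocked set is T8, T9, T4 and T3.
Key observation: after T1, T5 complete, (4, 1) is the best the pool ever gets, yet each leftover process wants more R1.
The rest can finish in the order T1, T5. Step-by-step check:
  pool = (3, 0)
  run T1 (needs (3, 0), free (3, 0)); after release of (0, 1) the pool is (3, 1)
  run T5 (needs (3, 1), free (3, 1)); after release of (1, 0) the pool is (4, 1)
The stuck group stays short no matter what:
  T8 cannot run: need (6, 2) vs free (4, 1) (insufficient R3 and R1)
  T9 cannot run: need (2, 3) vs free (4, 1) (insufficient R1)
  T4 cannot run: need (3, 3) vs free (4, 1) (insufficient R1)
  T3 cannot run: need (5, 2) vs free (4, 1) (insufficient R3 and R1)


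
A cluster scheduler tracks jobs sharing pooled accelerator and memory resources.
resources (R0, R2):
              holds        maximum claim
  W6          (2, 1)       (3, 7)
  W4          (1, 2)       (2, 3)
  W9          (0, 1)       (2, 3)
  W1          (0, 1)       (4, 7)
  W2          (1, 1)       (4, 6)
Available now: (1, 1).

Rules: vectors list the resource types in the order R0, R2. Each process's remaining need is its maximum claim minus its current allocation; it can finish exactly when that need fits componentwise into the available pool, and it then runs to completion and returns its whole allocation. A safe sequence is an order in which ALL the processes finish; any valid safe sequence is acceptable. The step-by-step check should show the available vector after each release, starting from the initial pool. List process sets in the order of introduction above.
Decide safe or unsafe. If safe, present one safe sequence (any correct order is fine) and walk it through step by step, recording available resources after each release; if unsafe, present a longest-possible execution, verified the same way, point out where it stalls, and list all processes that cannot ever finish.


UNSAFE — no complete ordering exists.
Key observation: no order helps: past W4, W9, the free pool tops out at (2, 4), below what each blocked process needs in R2.
Going as far as possible: W4, W9; after that, nothing fits. Verifying each step:
  pool = (1, 1)
  run W4 (needs (1, 1), free (1, 1)); after release of (1, 2) the pool is (2, 3)
  run W9 (needs (2, 2), free (2, 3)); after release of (0, 1) the pool is (2, 4)
  W6 still needs (1, 6) but only (2, 4) is free — short on R2
  W1 still needs (4, 6) but only (2, 4) is free — short on R0 and R2
  W2 still needs (3, 5) but only (2, 4) is free — short on R0 and R2
Processes that can never finish: W6, W1 and W2.


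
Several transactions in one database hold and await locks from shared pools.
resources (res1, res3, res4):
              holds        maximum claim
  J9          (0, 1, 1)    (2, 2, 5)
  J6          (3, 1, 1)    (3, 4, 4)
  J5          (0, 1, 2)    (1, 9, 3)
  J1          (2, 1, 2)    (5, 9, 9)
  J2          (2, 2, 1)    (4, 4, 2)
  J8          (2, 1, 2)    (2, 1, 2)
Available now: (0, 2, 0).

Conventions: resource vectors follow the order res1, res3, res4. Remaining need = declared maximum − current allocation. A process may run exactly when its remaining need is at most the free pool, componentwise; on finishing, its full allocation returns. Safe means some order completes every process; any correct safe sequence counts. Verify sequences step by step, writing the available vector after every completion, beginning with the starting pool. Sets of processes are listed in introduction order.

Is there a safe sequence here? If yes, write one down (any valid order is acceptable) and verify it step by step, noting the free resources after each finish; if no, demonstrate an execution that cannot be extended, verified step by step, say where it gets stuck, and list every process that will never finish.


UNSAFE.
Key observation: even finishing J8, J2, J6, J9 leaves just (7, 7, 5) free — too little res3 for any of the remaining processes.
A maximal execution: J8, J2, J6, J9 — then nothing else fits. Walking it through:
  pool = (0, 2, 0)
  J8: need (0, 0, 0) fits (0, 2, 0); releases (2, 1, 2), pool now (2, 3, 2)
  J2: need (2, 2, 1) fits (2, 3, 2); releases (2, 2, 1), pool now (4, 5, 3)
  J6: need (0, 3, 3) fits (4, 5, 3); releases (3, 1, 1), pool now (7, 6, 4)
  J9: need (2, 1, 4) fits (7, 6, 4); releases (0, 1, 1), pool now (7, 7, 5)
  J5 cannot run: need (1, 8, 1) vs free (7, 7, 5) (insufficient res3)
  J1 cannot run: need (3, 8, 7) vs free (7, 7, 5) (insufficient res3 and res4)
Never able to finish: J5 and J1.


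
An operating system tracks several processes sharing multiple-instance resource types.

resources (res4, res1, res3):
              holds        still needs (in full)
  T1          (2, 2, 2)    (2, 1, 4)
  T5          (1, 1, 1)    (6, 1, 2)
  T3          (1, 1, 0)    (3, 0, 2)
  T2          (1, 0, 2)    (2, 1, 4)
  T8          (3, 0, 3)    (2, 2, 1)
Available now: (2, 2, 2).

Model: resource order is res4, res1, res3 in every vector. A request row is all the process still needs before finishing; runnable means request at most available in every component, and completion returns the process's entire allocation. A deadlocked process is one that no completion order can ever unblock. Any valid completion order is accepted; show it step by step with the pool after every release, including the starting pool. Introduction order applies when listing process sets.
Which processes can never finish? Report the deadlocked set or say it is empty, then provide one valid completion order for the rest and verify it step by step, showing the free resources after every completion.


No process is deadlocked.
Key observation: no deadlock: T8 fits now, and the freed resources carry the rest through.
The rest can finish in the order T8, T2, T5, T1, T3. Verifying each step:
  pool = (2, 2, 2)
  T8 needs (2, 2, 1) <= (2, 2, 2) -> finishes; pool += (3, 0, 3) = (5, 2, 5)
  T2 needs (2, 1, 4) <= (5, 2, 5) -> finishes; pool += (1, 0, 2) = (6, 2, 7)
  T5 needs (6, 1, 2) <= (6, 2, 7) -> finishes; pool += (1, 1, 1) = (7, 3, 8)
  T1 needs (2, 1, 4) <= (7, 3, 8) -> finishes; pool += (2, 2, 2) = (9, 5, 10)
  T3 needs (3, 0, 2) <= (9, 5, 10) -> finishes; pool += (1, 1, 0) = (10, 6, 10)


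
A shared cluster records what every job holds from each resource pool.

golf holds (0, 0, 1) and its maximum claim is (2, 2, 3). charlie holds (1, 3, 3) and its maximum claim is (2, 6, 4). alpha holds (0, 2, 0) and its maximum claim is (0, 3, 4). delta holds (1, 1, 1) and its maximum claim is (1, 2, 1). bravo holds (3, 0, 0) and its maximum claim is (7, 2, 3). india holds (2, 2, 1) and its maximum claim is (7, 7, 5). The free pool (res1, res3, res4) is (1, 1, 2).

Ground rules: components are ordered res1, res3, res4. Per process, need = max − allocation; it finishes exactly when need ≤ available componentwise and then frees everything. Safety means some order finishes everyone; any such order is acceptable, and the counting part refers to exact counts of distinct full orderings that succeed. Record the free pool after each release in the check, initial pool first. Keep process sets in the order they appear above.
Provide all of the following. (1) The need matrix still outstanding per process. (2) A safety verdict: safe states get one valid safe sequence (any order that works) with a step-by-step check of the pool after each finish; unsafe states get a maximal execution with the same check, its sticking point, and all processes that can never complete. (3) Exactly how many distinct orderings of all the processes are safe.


(1) Remaining need (order res1, res3, res4):
  golf: (2, 2, 2)
  charlie: (1, 3, 1)
  alpha: (0, 1, 4)
  delta: (0, 1, 0)
  bravo: (4, 2, 3)
  india: (5, 5, 4)
(2) The state is UNSAFE.
Key observation: delta, golf, alpha, charlie can finish, but then (3, 7, 7) is all there is, and the blocked group's res1 demands exceed it.
Going as far as possible: delta, golf, alpha, charlie; after that, nothing fits. Check, step by step:
  pool = (1, 1, 2)
  delta: need (0, 1, 0) fits (1, 1, 2); releases (1, 1, 1), pool now (2, 2, 3)
  golf: need (2, 2, 2) fits (2, 2, 3); releases (0, 0, 1), pool now (2, 2, 4)
  alpha: need (0, 1, 4) fits (2, 2, 4); releases (0, 2, 0), pool now (2, 4, 4)
  charlie: need (1, 3, 1) fits (2, 4, 4); releases (1, 3, 3), pool now (3, 7, 7)
  blocked: bravo wants (4, 2, 3), pool (3, 7, 7) — not enough res1
  blocked: india wants (5, 5, 4), pool (3, 7, 7) — not enough res1
Permanently blocked: bravo and india.
(3) The exact count: 0 of the possible complete orderings are safe sequences.


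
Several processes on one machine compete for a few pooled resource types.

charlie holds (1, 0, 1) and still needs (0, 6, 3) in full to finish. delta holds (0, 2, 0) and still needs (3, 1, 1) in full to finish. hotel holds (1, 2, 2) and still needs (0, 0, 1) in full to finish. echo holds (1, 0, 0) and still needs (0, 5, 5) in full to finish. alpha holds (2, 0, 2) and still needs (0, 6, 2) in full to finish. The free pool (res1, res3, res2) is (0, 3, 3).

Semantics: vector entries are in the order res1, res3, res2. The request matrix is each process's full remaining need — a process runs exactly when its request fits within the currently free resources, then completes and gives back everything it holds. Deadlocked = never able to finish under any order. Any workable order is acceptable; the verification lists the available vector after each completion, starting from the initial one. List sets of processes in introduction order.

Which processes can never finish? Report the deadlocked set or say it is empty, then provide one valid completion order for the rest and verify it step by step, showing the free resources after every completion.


Deadlocked set: charlie, delta and alpha.
Key observation: after hotel, echo the pool peaks at (2, 5, 5), and each blocked process is short somewhere: charlie on res3; delta on res1; alpha on res3.
One completion order for the rest: hotel, echo. Verifying each step:
  pool = (0, 3, 3)
  hotel needs (0, 0, 1) <= (0, 3, 3) -> finishes; pool += (1, 2, 2) = (1, 5, 5)
  echo needs (0, 5, 5) <= (1, 5, 5) -> finishes; pool += (1, 0, 0) = (2, 5, 5)
None of the blocked processes ever fits:
  charlie cannot run: need (0, 6, 3) vs free (2, 5, 5) (insufficient res3)
  delta cannot run: need (3, 1, 1) vs free (2, 5, 5) (insufficient res1)
  alpha cannot run: need (0, 6, 2) vs free (2, 5, 5) (insufficient res3)
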